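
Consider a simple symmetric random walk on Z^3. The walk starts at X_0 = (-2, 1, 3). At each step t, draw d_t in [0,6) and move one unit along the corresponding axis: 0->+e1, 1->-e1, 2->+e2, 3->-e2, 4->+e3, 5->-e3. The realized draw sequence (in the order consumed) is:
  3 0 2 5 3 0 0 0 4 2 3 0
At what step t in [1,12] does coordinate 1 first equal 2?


8

t=0: X=(-2, 1, 3), d=3 → -e2, X_1=(-2, 0, 3)
t=1: X=(-2, 0, 3), d=0 → +e1, X_2=(-1, 0, 3)
t=2: X=(-1, 0, 3), d=2 → +e2, X_3=(-1, 1, 3)
t=3: X=(-1, 1, 3), d=5 → -e3, X_4=(-1, 1, 2)
t=4: X=(-1, 1, 2), d=3 → -e2, X_5=(-1, 0, 2)
t=5: X=(-1, 0, 2), d=0 → +e1, X_6=(0, 0, 2)
t=6: X=(0, 0, 2), d=0 → +e1, X_7=(1, 0, 2)
t=7: X=(1, 0, 2), d=0 → +e1, X_8=(2, 0, 2)
t=8: X=(2, 0, 2), d=4 → +e3, X_9=(2, 0, 3)
t=9: X=(2, 0, 3), d=2 → +e2, X_10=(2, 1, 3)
t=10: X=(2, 1, 3), d=3 → -e2, X_11=(2, 0, 3)
t=11: X=(2, 0, 3), d=0 → +e1, X_12=(3, 0, 3)


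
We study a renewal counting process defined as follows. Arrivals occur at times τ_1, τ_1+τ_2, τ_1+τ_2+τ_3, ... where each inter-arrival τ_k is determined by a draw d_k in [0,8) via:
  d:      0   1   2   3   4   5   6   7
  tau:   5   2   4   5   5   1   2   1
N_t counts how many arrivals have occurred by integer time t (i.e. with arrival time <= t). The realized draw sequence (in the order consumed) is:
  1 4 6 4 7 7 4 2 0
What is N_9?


draw d_1=1: τ_1=2, arrival time A_1=2
draw d_2=4: τ_2=5, arrival time A_2=7
draw d_3=6: τ_3=2, arrival time A_3=9
draw d_4=4: τ_4=5, arrival time A_4=14
draw d_5=7: τ_5=1, arrival time A_5=15
draw d_6=7: τ_6=1, arrival time A_6=16
draw d_7=4: τ_7=5, arrival time A_7=21
draw d_8=2: τ_8=4, arrival time A_8=25
draw d_9=0: τ_9=5, arrival time A_9=30
N_t over t=0..9: 0:0 1:0 2:1 3:1 4:1 5:1 6:1 7:2 8:2 9:3

3


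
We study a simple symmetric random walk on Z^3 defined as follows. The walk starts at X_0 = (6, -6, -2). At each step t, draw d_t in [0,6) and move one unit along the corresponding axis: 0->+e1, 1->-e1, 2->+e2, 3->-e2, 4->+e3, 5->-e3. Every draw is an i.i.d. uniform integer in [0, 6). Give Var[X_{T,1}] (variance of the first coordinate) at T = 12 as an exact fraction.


Outcome values over d=0..5: [1, -1, 0, 0, 0, 0]
Σy = 0, Σy² = 2, M = 6
μ = 0/6 = 0,  σ² = 2/6 − (0)² = 1/3
Independent increments: Var[X_12] = 12·σ² = 12·(1/3) = 4

4


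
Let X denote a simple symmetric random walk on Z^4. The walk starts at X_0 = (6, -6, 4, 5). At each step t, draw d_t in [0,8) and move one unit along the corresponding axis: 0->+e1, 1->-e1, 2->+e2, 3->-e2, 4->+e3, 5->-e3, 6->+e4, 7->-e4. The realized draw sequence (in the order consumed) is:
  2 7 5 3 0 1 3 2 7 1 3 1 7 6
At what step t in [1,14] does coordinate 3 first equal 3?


t=0: X=(6, -6, 4, 5), d=2 → +e2, X_1=(6, -5, 4, 5)
t=1: X=(6, -5, 4, 5), d=7 → -e4, X_2=(6, -5, 4, 4)
t=2: X=(6, -5, 4, 4), d=5 → -e3, X_3=(6, -5, 3, 4)
t=3: X=(6, -5, 3, 4), d=3 → -e2, X_4=(6, -6, 3, 4)
t=4: X=(6, -6, 3, 4), d=0 → +e1, X_5=(7, -6, 3, 4)
t=5: X=(7, -6, 3, 4), d=1 → -e1, X_6=(6, -6, 3, 4)
t=6: X=(6, -6, 3, 4), d=3 → -e2, X_7=(6, -7, 3, 4)
t=7: X=(6, -7, 3, 4), d=2 → +e2, X_8=(6, -6, 3, 4)
t=8: X=(6, -6, 3, 4), d=7 → -e4, X_9=(6, -6, 3, 3)
t=9: X=(6, -6, 3, 3), d=1 → -e1, X_10=(5, -6, 3, 3)
t=10: X=(5, -6, 3, 3), d=3 → -e2, X_11=(5, -7, 3, 3)
t=11: X=(5, -7, 3, 3), d=1 → -e1, X_12=(4, -7, 3, 3)
t=12: X=(4, -7, 3, 3), d=7 → -e4, X_13=(4, -7, 3, 2)
t=13: X=(4, -7, 3, 2), d=6 → +e4, X_14=(4, -7, 3, 3)

3


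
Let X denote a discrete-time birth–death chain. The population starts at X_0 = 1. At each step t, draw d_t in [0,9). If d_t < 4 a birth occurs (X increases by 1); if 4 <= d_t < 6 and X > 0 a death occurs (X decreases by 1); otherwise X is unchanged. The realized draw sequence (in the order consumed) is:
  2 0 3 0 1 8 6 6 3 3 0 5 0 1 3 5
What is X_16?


t=0: X=1, d=2 → birth, X_1=2
t=1: X=2, d=0 → birth, X_2=3
t=2: X=3, d=3 → birth, X_3=4
t=3: X=4, d=0 → birth, X_4=5
t=4: X=5, d=1 → birth, X_5=6
t=5: X=6, d=8 → hold, X_6=6
t=6: X=6, d=6 → hold, X_7=6
t=7: X=6, d=6 → hold, X_8=6
t=8: X=6, d=3 → birth, X_9=7
t=9: X=7, d=3 → birth, X_10=8
t=10: X=8, d=0 → birth, X_11=9
t=11: X=9, d=5 → death, X_12=8
t=12: X=8, d=0 → birth, X_13=9
t=13: X=9, d=1 → birth, X_14=10
t=14: X=10, d=3 → birth, X_15=11
t=15: X=11, d=5 → death, X_16=10

10


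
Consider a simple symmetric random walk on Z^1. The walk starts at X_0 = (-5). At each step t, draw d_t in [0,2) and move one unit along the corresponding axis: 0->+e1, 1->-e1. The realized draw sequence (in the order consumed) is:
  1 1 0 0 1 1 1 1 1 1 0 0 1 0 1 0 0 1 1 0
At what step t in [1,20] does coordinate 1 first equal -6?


1

t=0: X=(-5), d=1 → -e1, X_1=(-6)
t=1: X=(-6), d=1 → -e1, X_2=(-7)
t=2: X=(-7), d=0 → +e1, X_3=(-6)
t=3: X=(-6), d=0 → +e1, X_4=(-5)
t=4: X=(-5), d=1 → -e1, X_5=(-6)
t=5: X=(-6), d=1 → -e1, X_6=(-7)
t=6: X=(-7), d=1 → -e1, X_7=(-8)
t=7: X=(-8), d=1 → -e1, X_8=(-9)
t=8: X=(-9), d=1 → -e1, X_9=(-10)
t=9: X=(-10), d=1 → -e1, X_10=(-11)
t=10: X=(-11), d=0 → +e1, X_11=(-10)
t=11: X=(-10), d=0 → +e1, X_12=(-9)
t=12: X=(-9), d=1 → -e1, X_13=(-10)
t=13: X=(-10), d=0 → +e1, X_14=(-9)
t=14: X=(-9), d=1 → -e1, X_15=(-10)
t=15: X=(-10), d=0 → +e1, X_16=(-9)
t=16: X=(-9), d=0 → +e1, X_17=(-8)
t=17: X=(-8), d=1 → -e1, X_18=(-9)
t=18: X=(-9), d=1 → -e1, X_19=(-10)
t=19: X=(-10), d=0 → +e1, X_20=(-9)


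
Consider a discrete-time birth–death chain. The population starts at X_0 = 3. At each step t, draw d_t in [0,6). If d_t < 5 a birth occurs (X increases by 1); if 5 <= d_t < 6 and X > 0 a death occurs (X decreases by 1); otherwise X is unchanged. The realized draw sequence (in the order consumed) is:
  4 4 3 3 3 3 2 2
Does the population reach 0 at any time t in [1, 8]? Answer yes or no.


t=0: X=3, d=4 → birth, X_1=4
t=1: X=4, d=4 → birth, X_2=5
t=2: X=5, d=3 → birth, X_3=6
t=3: X=6, d=3 → birth, X_4=7
t=4: X=7, d=3 → birth, X_5=8
t=5: X=8, d=3 → birth, X_6=9
t=6: X=9, d=2 → birth, X_7=10
t=7: X=10, d=2 → birth, X_8=11

no


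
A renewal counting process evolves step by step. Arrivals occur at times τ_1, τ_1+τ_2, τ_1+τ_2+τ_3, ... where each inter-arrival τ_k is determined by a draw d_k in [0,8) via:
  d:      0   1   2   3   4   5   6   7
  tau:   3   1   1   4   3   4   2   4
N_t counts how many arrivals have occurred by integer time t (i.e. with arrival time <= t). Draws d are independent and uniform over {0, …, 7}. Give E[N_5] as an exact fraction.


Inter-arrival values over d=0..7: [3, 1, 1, 4, 3, 4, 2, 4]
Each d has probability 1/8, so the pmf of τ is: f(1) = 1/4, f(2) = 1/8, f(3) = 1/4, f(4) = 3/8
Renewal equation for m(n) = E[N_n]: condition on τ_1 = k (if k <= n, one arrival plus a fresh copy on the remaining n−k steps): m(n) = F(n) + Σ_{k<=n} f(k)·m(n−k), where F(n) = P(τ <= n) and m(0) = 0
m(1) = F(1) = 1/4
m(2) = F(2) + f(1)·m(1) = 3/8 + 1/4·1/4 = 7/16
m(3) = F(3) + f(1)·m(2) + f(2)·m(1) = 5/8 + 1/4·7/16 + 1/8·1/4 = 49/64
m(4) = F(4) + f(1)·m(3) + f(2)·m(2) + f(3)·m(1) = 1 + 1/4·49/64 + 1/8·7/16 + 1/4·1/4 = 335/256
m(5) = F(5) + f(1)·m(4) + f(2)·m(3) + f(3)·m(2) + f(4)·m(1) = 1 + 1/4·335/256 + 1/8·49/64 + 1/4·7/16 + 3/8·1/4 = 1665/1024
E[N_5] = m(5) = 1665/1024

1665/1024


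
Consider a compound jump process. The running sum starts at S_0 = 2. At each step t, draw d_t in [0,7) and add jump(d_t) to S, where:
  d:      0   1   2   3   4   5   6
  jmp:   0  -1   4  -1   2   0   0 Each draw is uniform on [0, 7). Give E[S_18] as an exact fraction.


Outcome values over d=0..6: [0, -1, 4, -1, 2, 0, 0]
Σy = 4, Σy² = 22, M = 7
μ = 4/7 = 4/7,  σ² = 22/7 − (4/7)² = 138/49
E[S_18] = 2 + 18·(4/7) = 86/7

86/7


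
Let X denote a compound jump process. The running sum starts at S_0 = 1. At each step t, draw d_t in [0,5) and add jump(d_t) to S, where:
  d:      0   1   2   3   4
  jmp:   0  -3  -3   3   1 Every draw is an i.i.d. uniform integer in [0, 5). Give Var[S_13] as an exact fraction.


Outcome values over d=0..4: [0, -3, -3, 3, 1]
Σy = -2, Σy² = 28, M = 5
μ = -2/5 = -2/5,  σ² = 28/5 − (-2/5)² = 136/25
Independent increments: Var[S_13] = 13·σ² = 13·(136/25) = 1768/25

1768/25


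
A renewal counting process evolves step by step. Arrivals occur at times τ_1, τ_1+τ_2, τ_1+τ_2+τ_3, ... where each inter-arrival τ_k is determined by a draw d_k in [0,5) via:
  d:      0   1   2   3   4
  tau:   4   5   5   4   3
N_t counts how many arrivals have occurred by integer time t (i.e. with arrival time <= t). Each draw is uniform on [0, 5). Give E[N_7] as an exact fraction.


6/5

Inter-arrival values over d=0..4: [4, 5, 5, 4, 3]
Each d has probability 1/5, so the pmf of τ is: f(3) = 1/5, f(4) = 2/5, f(5) = 2/5
Renewal equation for m(n) = E[N_n]: condition on τ_1 = k (if k <= n, one arrival plus a fresh copy on the remaining n−k steps): m(n) = F(n) + Σ_{k<=n} f(k)·m(n−k), where F(n) = P(τ <= n) and m(0) = 0
m(1) = F(1) = 0
m(2) = F(2) = 0
m(3) = F(3) = 1/5
m(4) = F(4) = 3/5
m(5) = F(5) = 1
m(6) = F(6) + f(3)·m(3) = 1 + 1/5·1/5 = 26/25
m(7) = F(7) + f(3)·m(4) + f(4)·m(3) = 1 + 1/5·3/5 + 2/5·1/5 = 6/5
E[N_7] = m(7) = 6/5


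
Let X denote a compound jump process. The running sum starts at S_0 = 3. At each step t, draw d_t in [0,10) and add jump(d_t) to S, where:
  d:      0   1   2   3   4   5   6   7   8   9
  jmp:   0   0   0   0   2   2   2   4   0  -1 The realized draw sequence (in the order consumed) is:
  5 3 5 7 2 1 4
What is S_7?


13

t=0: S=3, d=5, jump=2, S_1=5
t=1: S=5, d=3, jump=0, S_2=5
t=2: S=5, d=5, jump=2, S_3=7
t=3: S=7, d=7, jump=4, S_4=11
t=4: S=11, d=2, jump=0, S_5=11
t=5: S=11, d=1, jump=0, S_6=11
t=6: S=11, d=4, jump=2, S_7=13


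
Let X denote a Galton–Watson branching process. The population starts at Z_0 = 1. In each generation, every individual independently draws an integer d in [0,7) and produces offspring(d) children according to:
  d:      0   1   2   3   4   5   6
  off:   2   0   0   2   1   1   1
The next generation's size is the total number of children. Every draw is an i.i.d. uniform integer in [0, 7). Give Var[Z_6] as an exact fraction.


24/7

Outcome values over d=0..6: [2, 0, 0, 2, 1, 1, 1]
Σy = 7, Σy² = 11, M = 7
μ = 7/7 = 1,  σ² = 11/7 − (1)² = 4/7
V_0 = 0, E_0 = 1
V_1 = 4/7·E_0 + (1)²·V_0 = 4/7;  E_1 = 1
V_2 = 4/7·E_1 + (1)²·V_1 = 8/7;  E_2 = 1
V_3 = 4/7·E_2 + (1)²·V_2 = 12/7;  E_3 = 1
V_4 = 4/7·E_3 + (1)²·V_3 = 16/7;  E_4 = 1
V_5 = 4/7·E_4 + (1)²·V_4 = 20/7;  E_5 = 1
V_6 = 4/7·E_5 + (1)²·V_5 = 24/7;  E_6 = 1


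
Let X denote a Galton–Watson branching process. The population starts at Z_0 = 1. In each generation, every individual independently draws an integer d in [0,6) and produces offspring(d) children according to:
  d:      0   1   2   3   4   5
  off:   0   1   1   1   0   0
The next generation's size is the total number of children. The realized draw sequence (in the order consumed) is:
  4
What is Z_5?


gen 0: Z_0=1, draws=[4], offspring=[0], Z_1=0
gen 1: Z_1=0, draws=[], offspring=[], Z_2=0
gen 2: Z_2=0, draws=[], offspring=[], Z_3=0
gen 3: Z_3=0, draws=[], offspring=[], Z_4=0
gen 4: Z_4=0, draws=[], offspring=[], Z_5=0

0


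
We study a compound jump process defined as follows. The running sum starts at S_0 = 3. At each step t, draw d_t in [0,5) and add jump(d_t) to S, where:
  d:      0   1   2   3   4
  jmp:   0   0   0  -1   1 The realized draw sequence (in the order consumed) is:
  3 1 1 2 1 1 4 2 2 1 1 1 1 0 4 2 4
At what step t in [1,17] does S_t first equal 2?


1

t=0: S=3, d=3, jump=-1, S_1=2
t=1: S=2, d=1, jump=0, S_2=2
t=2: S=2, d=1, jump=0, S_3=2
t=3: S=2, d=2, jump=0, S_4=2
t=4: S=2, d=1, jump=0, S_5=2
t=5: S=2, d=1, jump=0, S_6=2
t=6: S=2, d=4, jump=1, S_7=3
t=7: S=3, d=2, jump=0, S_8=3
t=8: S=3, d=2, jump=0, S_9=3
t=9: S=3, d=1, jump=0, S_10=3
t=10: S=3, d=1, jump=0, S_11=3
t=11: S=3, d=1, jump=0, S_12=3
t=12: S=3, d=1, jump=0, S_13=3
t=13: S=3, d=0, jump=0, S_14=3
t=14: S=3, d=4, jump=1, S_15=4
t=15: S=4, d=2, jump=0, S_16=4
t=16: S=4, d=4, jump=1, S_17=5


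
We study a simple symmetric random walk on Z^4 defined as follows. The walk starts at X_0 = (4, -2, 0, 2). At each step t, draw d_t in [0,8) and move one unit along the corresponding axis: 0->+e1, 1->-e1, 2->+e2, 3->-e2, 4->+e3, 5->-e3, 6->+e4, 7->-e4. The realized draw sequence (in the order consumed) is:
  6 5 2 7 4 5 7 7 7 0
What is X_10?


t=0: X=(4, -2, 0, 2), d=6 → +e4, X_1=(4, -2, 0, 3)
t=1: X=(4, -2, 0, 3), d=5 → -e3, X_2=(4, -2, -1, 3)
t=2: X=(4, -2, -1, 3), d=2 → +e2, X_3=(4, -1, -1, 3)
t=3: X=(4, -1, -1, 3), d=7 → -e4, X_4=(4, -1, -1, 2)
t=4: X=(4, -1, -1, 2), d=4 → +e3, X_5=(4, -1, 0, 2)
t=5: X=(4, -1, 0, 2), d=5 → -e3, X_6=(4, -1, -1, 2)
t=6: X=(4, -1, -1, 2), d=7 → -e4, X_7=(4, -1, -1, 1)
t=7: X=(4, -1, -1, 1), d=7 → -e4, X_8=(4, -1, -1, 0)
t=8: X=(4, -1, -1, 0), d=7 → -e4, X_9=(4, -1, -1, -1)
t=9: X=(4, -1, -1, -1), d=0 → +e1, X_10=(5, -1, -1, -1)

(5, -1, -1, -1)


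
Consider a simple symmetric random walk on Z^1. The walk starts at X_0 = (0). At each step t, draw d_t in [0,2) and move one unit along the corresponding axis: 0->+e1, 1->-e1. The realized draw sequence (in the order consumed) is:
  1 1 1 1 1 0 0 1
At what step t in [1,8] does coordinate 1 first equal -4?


4

t=0: X=(0), d=1 → -e1, X_1=(-1)
t=1: X=(-1), d=1 → -e1, X_2=(-2)
t=2: X=(-2), d=1 → -e1, X_3=(-3)
t=3: X=(-3), d=1 → -e1, X_4=(-4)
t=4: X=(-4), d=1 → -e1, X_5=(-5)
t=5: X=(-5), d=0 → +e1, X_6=(-4)
t=6: X=(-4), d=0 → +e1, X_7=(-3)
t=7: X=(-3), d=1 → -e1, X_8=(-4)


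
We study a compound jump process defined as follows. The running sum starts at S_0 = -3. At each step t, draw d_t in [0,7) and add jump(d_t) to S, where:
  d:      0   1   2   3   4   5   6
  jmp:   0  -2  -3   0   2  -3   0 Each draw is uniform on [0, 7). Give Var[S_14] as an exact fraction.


292/7

Outcome values over d=0..6: [0, -2, -3, 0, 2, -3, 0]
Σy = -6, Σy² = 26, M = 7
μ = -6/7 = -6/7,  σ² = 26/7 − (-6/7)² = 146/49
Independent increments: Var[S_14] = 14·σ² = 14·(146/49) = 292/7


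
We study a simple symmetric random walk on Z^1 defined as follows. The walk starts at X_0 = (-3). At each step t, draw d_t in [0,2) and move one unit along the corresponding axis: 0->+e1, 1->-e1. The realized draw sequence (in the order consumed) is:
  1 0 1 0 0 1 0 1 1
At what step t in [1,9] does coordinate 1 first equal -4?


t=0: X=(-3), d=1 → -e1, X_1=(-4)
t=1: X=(-4), d=0 → +e1, X_2=(-3)
t=2: X=(-3), d=1 → -e1, X_3=(-4)
t=3: X=(-4), d=0 → +e1, X_4=(-3)
t=4: X=(-3), d=0 → +e1, X_5=(-2)
t=5: X=(-2), d=1 → -e1, X_6=(-3)
t=6: X=(-3), d=0 → +e1, X_7=(-2)
t=7: X=(-2), d=1 → -e1, X_8=(-3)
t=8: X=(-3), d=1 → -e1, X_9=(-4)

1


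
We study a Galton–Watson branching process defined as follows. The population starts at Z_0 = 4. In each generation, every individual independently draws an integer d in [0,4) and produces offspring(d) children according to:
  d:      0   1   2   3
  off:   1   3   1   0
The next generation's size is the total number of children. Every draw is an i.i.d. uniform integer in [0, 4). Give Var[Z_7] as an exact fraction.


Outcome values over d=0..3: [1, 3, 1, 0]
Σy = 5, Σy² = 11, M = 4
μ = 5/4 = 5/4,  σ² = 11/4 − (5/4)² = 19/16
V_0 = 0, E_0 = 4
V_1 = 19/16·E_0 + (5/4)²·V_0 = 19/4;  E_1 = 5
V_2 = 19/16·E_1 + (5/4)²·V_1 = 855/64;  E_2 = 25/4
V_3 = 19/16·E_2 + (5/4)²·V_2 = 28975/1024;  E_3 = 125/16
V_4 = 19/16·E_3 + (5/4)²·V_3 = 876375/16384;  E_4 = 625/64
V_5 = 19/16·E_4 + (5/4)²·V_4 = 24949375/262144;  E_5 = 3125/256
V_6 = 19/16·E_5 + (5/4)²·V_5 = 684534375/4194304;  E_6 = 15625/1024
V_7 = 19/16·E_6 + (5/4)²·V_6 = 18329359375/67108864;  E_7 = 78125/4096

18329359375/67108864


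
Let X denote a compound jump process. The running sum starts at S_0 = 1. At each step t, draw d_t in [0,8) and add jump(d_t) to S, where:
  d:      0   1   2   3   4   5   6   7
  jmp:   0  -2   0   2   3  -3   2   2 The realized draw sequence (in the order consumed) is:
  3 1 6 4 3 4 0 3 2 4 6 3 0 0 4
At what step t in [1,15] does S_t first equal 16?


10

t=0: S=1, d=3, jump=2, S_1=3
t=1: S=3, d=1, jump=-2, S_2=1
t=2: S=1, d=6, jump=2, S_3=3
t=3: S=3, d=4, jump=3, S_4=6
t=4: S=6, d=3, jump=2, S_5=8
t=5: S=8, d=4, jump=3, S_6=11
t=6: S=11, d=0, jump=0, S_7=11
t=7: S=11, d=3, jump=2, S_8=13
t=8: S=13, d=2, jump=0, S_9=13
t=9: S=13, d=4, jump=3, S_10=16
t=10: S=16, d=6, jump=2, S_11=18
t=11: S=18, d=3, jump=2, S_12=20
t=12: S=20, d=0, jump=0, S_13=20
t=13: S=20, d=0, jump=0, S_14=20
t=14: S=20, d=4, jump=3, S_15=23


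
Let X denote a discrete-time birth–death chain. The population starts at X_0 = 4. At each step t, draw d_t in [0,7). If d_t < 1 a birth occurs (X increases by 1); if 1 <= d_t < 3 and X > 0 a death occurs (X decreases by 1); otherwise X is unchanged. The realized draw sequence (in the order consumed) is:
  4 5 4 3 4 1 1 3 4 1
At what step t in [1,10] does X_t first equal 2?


t=0: X=4, d=4 → hold, X_1=4
t=1: X=4, d=5 → hold, X_2=4
t=2: X=4, d=4 → hold, X_3=4
t=3: X=4, d=3 → hold, X_4=4
t=4: X=4, d=4 → hold, X_5=4
t=5: X=4, d=1 → death, X_6=3
t=6: X=3, d=1 → death, X_7=2
t=7: X=2, d=3 → hold, X_8=2
t=8: X=2, d=4 → hold, X_9=2
t=9: X=2, d=1 → death, X_10=1

7


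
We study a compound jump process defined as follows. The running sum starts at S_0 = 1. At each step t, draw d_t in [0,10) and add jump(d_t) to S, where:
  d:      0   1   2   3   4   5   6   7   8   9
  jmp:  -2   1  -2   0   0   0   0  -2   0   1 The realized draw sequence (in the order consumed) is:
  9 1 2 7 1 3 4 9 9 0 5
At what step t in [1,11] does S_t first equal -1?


4

t=0: S=1, d=9, jump=1, S_1=2
t=1: S=2, d=1, jump=1, S_2=3
t=2: S=3, d=2, jump=-2, S_3=1
t=3: S=1, d=7, jump=-2, S_4=-1
t=4: S=-1, d=1, jump=1, S_5=0
t=5: S=0, d=3, jump=0, S_6=0
t=6: S=0, d=4, jump=0, S_7=0
t=7: S=0, d=9, jump=1, S_8=1
t=8: S=1, d=9, jump=1, S_9=2
t=9: S=2, d=0, jump=-2, S_10=0
t=10: S=0, d=5, jump=0, S_11=0


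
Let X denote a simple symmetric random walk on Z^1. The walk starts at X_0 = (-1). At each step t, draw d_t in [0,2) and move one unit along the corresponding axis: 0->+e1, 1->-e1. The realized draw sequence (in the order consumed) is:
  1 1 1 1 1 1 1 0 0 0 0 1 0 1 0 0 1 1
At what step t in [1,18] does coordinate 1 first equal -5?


4

t=0: X=(-1), d=1 → -e1, X_1=(-2)
t=1: X=(-2), d=1 → -e1, X_2=(-3)
t=2: X=(-3), d=1 → -e1, X_3=(-4)
t=3: X=(-4), d=1 → -e1, X_4=(-5)
t=4: X=(-5), d=1 → -e1, X_5=(-6)
t=5: X=(-6), d=1 → -e1, X_6=(-7)
t=6: X=(-7), d=1 → -e1, X_7=(-8)
t=7: X=(-8), d=0 → +e1, X_8=(-7)
t=8: X=(-7), d=0 → +e1, X_9=(-6)
t=9: X=(-6), d=0 → +e1, X_10=(-5)
t=10: X=(-5), d=0 → +e1, X_11=(-4)
t=11: X=(-4), d=1 → -e1, X_12=(-5)
t=12: X=(-5), d=0 → +e1, X_13=(-4)
t=13: X=(-4), d=1 → -e1, X_14=(-5)
t=14: X=(-5), d=0 → +e1, X_15=(-4)
t=15: X=(-4), d=0 → +e1, X_16=(-3)
t=16: X=(-3), d=1 → -e1, X_17=(-4)
t=17: X=(-4), d=1 → -e1, X_18=(-5)


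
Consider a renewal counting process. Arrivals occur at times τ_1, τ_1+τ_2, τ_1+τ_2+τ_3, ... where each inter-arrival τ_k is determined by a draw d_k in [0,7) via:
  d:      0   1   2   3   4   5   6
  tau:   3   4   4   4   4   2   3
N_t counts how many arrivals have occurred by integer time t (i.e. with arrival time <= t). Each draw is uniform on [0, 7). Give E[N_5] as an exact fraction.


54/49

Inter-arrival values over d=0..6: [3, 4, 4, 4, 4, 2, 3]
Each d has probability 1/7, so the pmf of τ is: f(2) = 1/7, f(3) = 2/7, f(4) = 4/7
Renewal equation for m(n) = E[N_n]: condition on τ_1 = k (if k <= n, one arrival plus a fresh copy on the remaining n−k steps): m(n) = F(n) + Σ_{k<=n} f(k)·m(n−k), where F(n) = P(τ <= n) and m(0) = 0
m(1) = F(1) = 0
m(2) = F(2) = 1/7
m(3) = F(3) = 3/7
m(4) = F(4) + f(2)·m(2) = 1 + 1/7·1/7 = 50/49
m(5) = F(5) + f(2)·m(3) + f(3)·m(2) = 1 + 1/7·3/7 + 2/7·1/7 = 54/49
E[N_5] = m(5) = 54/49


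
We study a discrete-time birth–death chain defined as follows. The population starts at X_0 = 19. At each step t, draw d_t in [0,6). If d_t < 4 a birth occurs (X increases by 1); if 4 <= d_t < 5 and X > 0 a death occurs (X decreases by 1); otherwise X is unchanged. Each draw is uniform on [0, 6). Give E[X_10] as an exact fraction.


X can drop by at most 1 per step and X_0 = 19 > T = 10, so X_t >= 19 − t >= 9 > 0 for every t <= 10: the floor at 0 (the 'and X > 0' condition) never binds. Hence X_10 = X_0 + Σ_{t<10} Y_t with i.i.d. increments Y_t = y(d_t) ∈ {+1, −1, 0}.
Outcome values over d=0..5: [1, 1, 1, 1, -1, 0]
Σy = 3, Σy² = 5, M = 6
μ = 3/6 = 1/2,  σ² = 5/6 − (1/2)² = 7/12
E[X_10] = 19 + 10·(1/2) = 24

24


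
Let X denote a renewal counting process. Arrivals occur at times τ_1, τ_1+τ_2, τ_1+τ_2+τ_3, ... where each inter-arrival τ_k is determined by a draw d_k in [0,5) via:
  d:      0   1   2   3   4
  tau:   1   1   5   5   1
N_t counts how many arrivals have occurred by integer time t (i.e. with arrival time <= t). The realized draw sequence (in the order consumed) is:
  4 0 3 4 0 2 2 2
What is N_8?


draw d_1=4: τ_1=1, arrival time A_1=1
draw d_2=0: τ_2=1, arrival time A_2=2
draw d_3=3: τ_3=5, arrival time A_3=7
draw d_4=4: τ_4=1, arrival time A_4=8
draw d_5=0: τ_5=1, arrival time A_5=9
draw d_6=2: τ_6=5, arrival time A_6=14
draw d_7=2: τ_7=5, arrival time A_7=19
draw d_8=2: τ_8=5, arrival time A_8=24
N_t over t=0..8: 0:0 1:1 2:2 3:2 4:2 5:2 6:2 7:3 8:4

4


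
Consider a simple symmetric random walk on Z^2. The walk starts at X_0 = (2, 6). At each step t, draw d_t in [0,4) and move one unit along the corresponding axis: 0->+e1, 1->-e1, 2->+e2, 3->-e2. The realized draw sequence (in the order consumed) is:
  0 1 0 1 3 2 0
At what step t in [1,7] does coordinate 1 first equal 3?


t=0: X=(2, 6), d=0 → +e1, X_1=(3, 6)
t=1: X=(3, 6), d=1 → -e1, X_2=(2, 6)
t=2: X=(2, 6), d=0 → +e1, X_3=(3, 6)
t=3: X=(3, 6), d=1 → -e1, X_4=(2, 6)
t=4: X=(2, 6), d=3 → -e2, X_5=(2, 5)
t=5: X=(2, 5), d=2 → +e2, X_6=(2, 6)
t=6: X=(2, 6), d=0 → +e1, X_7=(3, 6)

1


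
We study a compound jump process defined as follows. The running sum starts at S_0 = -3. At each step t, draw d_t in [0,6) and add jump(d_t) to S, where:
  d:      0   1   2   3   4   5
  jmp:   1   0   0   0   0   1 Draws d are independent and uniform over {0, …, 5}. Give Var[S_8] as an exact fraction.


16/9

Outcome values over d=0..5: [1, 0, 0, 0, 0, 1]
Σy = 2, Σy² = 2, M = 6
μ = 2/6 = 1/3,  σ² = 2/6 − (1/3)² = 2/9
Independent increments: Var[S_8] = 8·σ² = 8·(2/9) = 16/9


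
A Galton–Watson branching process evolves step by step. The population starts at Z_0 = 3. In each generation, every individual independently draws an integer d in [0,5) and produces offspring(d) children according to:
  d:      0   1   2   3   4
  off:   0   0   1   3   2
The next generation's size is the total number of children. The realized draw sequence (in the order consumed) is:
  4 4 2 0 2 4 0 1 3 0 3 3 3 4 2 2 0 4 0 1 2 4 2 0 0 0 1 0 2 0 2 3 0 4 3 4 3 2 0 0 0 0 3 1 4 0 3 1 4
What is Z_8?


10

gen 0: Z_0=3, draws=[4, 4, 2], offspring=[2, 2, 1], Z_1=5
gen 1: Z_1=5, draws=[0, 2, 4, 0, 1], offspring=[0, 1, 2, 0, 0], Z_2=3
gen 2: Z_2=3, draws=[3, 0, 3], offspring=[3, 0, 3], Z_3=6
gen 3: Z_3=6, draws=[3, 3, 4, 2, 2, 0], offspring=[3, 3, 2, 1, 1, 0], Z_4=10
gen 4: Z_4=10, draws=[4, 0, 1, 2, 4, 2, 0, 0, 0, 1], offspring=[2, 0, 0, 1, 2, 1, 0, 0, 0, 0], Z_5=6
gen 5: Z_5=6, draws=[0, 2, 0, 2, 3, 0], offspring=[0, 1, 0, 1, 3, 0], Z_6=5
gen 6: Z_6=5, draws=[4, 3, 4, 3, 2], offspring=[2, 3, 2, 3, 1], Z_7=11
gen 7: Z_7=11, draws=[0, 0, 0, 0, 3, 1, 4, 0, 3, 1, 4], offspring=[0, 0, 0, 0, 3, 0, 2, 0, 3, 0, 2], Z_8=10


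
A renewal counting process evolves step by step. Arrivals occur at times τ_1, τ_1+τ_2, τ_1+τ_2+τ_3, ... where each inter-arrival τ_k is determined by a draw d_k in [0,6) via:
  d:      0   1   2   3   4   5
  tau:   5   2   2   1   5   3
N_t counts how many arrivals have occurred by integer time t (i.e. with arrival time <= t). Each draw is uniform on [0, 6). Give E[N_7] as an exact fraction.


Inter-arrival values over d=0..5: [5, 2, 2, 1, 5, 3]
Each d has probability 1/6, so the pmf of τ is: f(1) = 1/6, f(2) = 1/3, f(3) = 1/6, f(5) = 1/3
Renewal equation for m(n) = E[N_n]: condition on τ_1 = k (if k <= n, one arrival plus a fresh copy on the remaining n−k steps): m(n) = F(n) + Σ_{k<=n} f(k)·m(n−k), where F(n) = P(τ <= n) and m(0) = 0
m(1) = F(1) = 1/6
m(2) = F(2) + f(1)·m(1) = 1/2 + 1/6·1/6 = 19/36
m(3) = F(3) + f(1)·m(2) + f(2)·m(1) = 2/3 + 1/6·19/36 + 1/3·1/6 = 175/216
m(4) = F(4) + f(1)·m(3) + f(2)·m(2) + f(3)·m(1) = 2/3 + 1/6·175/216 + 1/3·19/36 + 1/6·1/6 = 1303/1296
m(5) = F(5) + f(1)·m(4) + f(2)·m(3) + f(3)·m(2) = 1 + 1/6·1303/1296 + 1/3·175/216 + 1/6·19/36 = 11863/7776
m(6) = F(6) + f(1)·m(5) + f(2)·m(4) + f(3)·m(3) + f(5)·m(1) = 1 + 1/6·11863/7776 + 1/3·1303/1296 + 1/6·175/216 + 1/3·1/6 = 83047/46656
m(7) = F(7) + f(1)·m(6) + f(2)·m(5) + f(3)·m(4) + f(5)·m(2) = 1 + 1/6·83047/46656 + 1/3·11863/7776 + 1/6·1303/1296 + 1/3·19/36 = 601495/279936
E[N_7] = m(7) = 601495/279936

601495/279936


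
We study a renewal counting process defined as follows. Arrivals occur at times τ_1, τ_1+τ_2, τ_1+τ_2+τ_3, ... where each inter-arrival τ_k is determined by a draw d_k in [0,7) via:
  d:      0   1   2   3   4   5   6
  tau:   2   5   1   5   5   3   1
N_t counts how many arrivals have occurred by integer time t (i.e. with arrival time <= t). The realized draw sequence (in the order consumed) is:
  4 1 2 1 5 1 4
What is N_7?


draw d_1=4: τ_1=5, arrival time A_1=5
draw d_2=1: τ_2=5, arrival time A_2=10
draw d_3=2: τ_3=1, arrival time A_3=11
draw d_4=1: τ_4=5, arrival time A_4=16
draw d_5=5: τ_5=3, arrival time A_5=19
draw d_6=1: τ_6=5, arrival time A_6=24
draw d_7=4: τ_7=5, arrival time A_7=29
N_t over t=0..7: 0:0 1:0 2:0 3:0 4:0 5:1 6:1 7:1

1


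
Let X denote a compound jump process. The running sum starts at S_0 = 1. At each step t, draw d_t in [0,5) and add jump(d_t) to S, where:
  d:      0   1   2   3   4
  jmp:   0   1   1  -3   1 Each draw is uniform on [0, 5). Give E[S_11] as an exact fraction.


Outcome values over d=0..4: [0, 1, 1, -3, 1]
Σy = 0, Σy² = 12, M = 5
μ = 0/5 = 0,  σ² = 12/5 − (0)² = 12/5
E[S_11] = 1 + 11·(0) = 1

1


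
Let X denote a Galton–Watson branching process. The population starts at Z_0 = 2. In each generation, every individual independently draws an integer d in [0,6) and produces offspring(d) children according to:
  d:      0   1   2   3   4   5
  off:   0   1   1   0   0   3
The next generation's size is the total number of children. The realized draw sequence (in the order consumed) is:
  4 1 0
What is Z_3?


0

gen 0: Z_0=2, draws=[4, 1], offspring=[0, 1], Z_1=1
gen 1: Z_1=1, draws=[0], offspring=[0], Z_2=0
gen 2: Z_2=0, draws=[], offspring=[], Z_3=0


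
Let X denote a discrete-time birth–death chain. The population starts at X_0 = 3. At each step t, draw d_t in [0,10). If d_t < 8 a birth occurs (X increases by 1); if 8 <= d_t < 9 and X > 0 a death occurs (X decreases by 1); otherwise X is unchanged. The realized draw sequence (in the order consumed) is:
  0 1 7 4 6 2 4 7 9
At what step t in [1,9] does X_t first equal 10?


t=0: X=3, d=0 → birth, X_1=4
t=1: X=4, d=1 → birth, X_2=5
t=2: X=5, d=7 → birth, X_3=6
t=3: X=6, d=4 → birth, X_4=7
t=4: X=7, d=6 → birth, X_5=8
t=5: X=8, d=2 → birth, X_6=9
t=6: X=9, d=4 → birth, X_7=10
t=7: X=10, d=7 → birth, X_8=11
t=8: X=11, d=9 → hold, X_9=11

7


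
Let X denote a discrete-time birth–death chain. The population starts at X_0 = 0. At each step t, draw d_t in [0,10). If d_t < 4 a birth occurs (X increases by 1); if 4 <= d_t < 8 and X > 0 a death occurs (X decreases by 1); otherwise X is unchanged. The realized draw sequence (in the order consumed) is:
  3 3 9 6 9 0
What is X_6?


t=0: X=0, d=3 → birth, X_1=1
t=1: X=1, d=3 → birth, X_2=2
t=2: X=2, d=9 → hold, X_3=2
t=3: X=2, d=6 → death, X_4=1
t=4: X=1, d=9 → hold, X_5=1
t=5: X=1, d=0 → birth, X_6=2

2


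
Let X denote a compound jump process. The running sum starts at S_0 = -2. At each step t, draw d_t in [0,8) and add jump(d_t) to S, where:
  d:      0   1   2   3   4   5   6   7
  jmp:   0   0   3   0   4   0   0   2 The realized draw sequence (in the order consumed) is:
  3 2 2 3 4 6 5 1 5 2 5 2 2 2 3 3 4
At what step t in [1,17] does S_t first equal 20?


14

t=0: S=-2, d=3, jump=0, S_1=-2
t=1: S=-2, d=2, jump=3, S_2=1
t=2: S=1, d=2, jump=3, S_3=4
t=3: S=4, d=3, jump=0, S_4=4
t=4: S=4, d=4, jump=4, S_5=8
t=5: S=8, d=6, jump=0, S_6=8
t=6: S=8, d=5, jump=0, S_7=8
t=7: S=8, d=1, jump=0, S_8=8
t=8: S=8, d=5, jump=0, S_9=8
t=9: S=8, d=2, jump=3, S_10=11
t=10: S=11, d=5, jump=0, S_11=11
t=11: S=11, d=2, jump=3, S_12=14
t=12: S=14, d=2, jump=3, S_13=17
t=13: S=17, d=2, jump=3, S_14=20
t=14: S=20, d=3, jump=0, S_15=20
t=15: S=20, d=3, jump=0, S_16=20
t=16: S=20, d=4, jump=4, S_17=24


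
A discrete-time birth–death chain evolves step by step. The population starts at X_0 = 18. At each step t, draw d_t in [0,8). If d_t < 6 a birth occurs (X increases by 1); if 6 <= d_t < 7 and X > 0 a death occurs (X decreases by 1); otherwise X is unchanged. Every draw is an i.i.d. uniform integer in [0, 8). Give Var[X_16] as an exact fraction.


X can drop by at most 1 per step and X_0 = 18 > T = 16, so X_t >= 18 − t >= 2 > 0 for every t <= 16: the floor at 0 (the 'and X > 0' condition) never binds. Hence X_16 = X_0 + Σ_{t<16} Y_t with i.i.d. increments Y_t = y(d_t) ∈ {+1, −1, 0}.
Outcome values over d=0..7: [1, 1, 1, 1, 1, 1, -1, 0]
Σy = 5, Σy² = 7, M = 8
μ = 5/8 = 5/8,  σ² = 7/8 − (5/8)² = 31/64
Independent increments: Var[X_16] = 16·σ² = 16·(31/64) = 31/4

31/4


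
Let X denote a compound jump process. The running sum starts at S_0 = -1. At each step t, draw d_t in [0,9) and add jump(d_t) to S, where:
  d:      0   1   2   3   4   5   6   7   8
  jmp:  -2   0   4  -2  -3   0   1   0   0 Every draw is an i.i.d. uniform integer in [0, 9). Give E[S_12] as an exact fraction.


-11/3

Outcome values over d=0..8: [-2, 0, 4, -2, -3, 0, 1, 0, 0]
Σy = -2, Σy² = 34, M = 9
μ = -2/9 = -2/9,  σ² = 34/9 − (-2/9)² = 302/81
E[S_12] = -1 + 12·(-2/9) = -11/3


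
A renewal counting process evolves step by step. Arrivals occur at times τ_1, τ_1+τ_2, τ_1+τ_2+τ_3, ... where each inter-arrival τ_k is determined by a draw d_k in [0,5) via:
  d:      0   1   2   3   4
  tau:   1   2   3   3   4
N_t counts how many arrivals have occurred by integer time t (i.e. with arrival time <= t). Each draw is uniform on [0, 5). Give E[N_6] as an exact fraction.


Inter-arrival values over d=0..4: [1, 2, 3, 3, 4]
Each d has probability 1/5, so the pmf of τ is: f(1) = 1/5, f(2) = 1/5, f(3) = 2/5, f(4) = 1/5
Renewal equation for m(n) = E[N_n]: condition on τ_1 = k (if k <= n, one arrival plus a fresh copy on the remaining n−k steps): m(n) = F(n) + Σ_{k<=n} f(k)·m(n−k), where F(n) = P(τ <= n) and m(0) = 0
m(1) = F(1) = 1/5
m(2) = F(2) + f(1)·m(1) = 2/5 + 1/5·1/5 = 11/25
m(3) = F(3) + f(1)·m(2) + f(2)·m(1) = 4/5 + 1/5·11/25 + 1/5·1/5 = 116/125
m(4) = F(4) + f(1)·m(3) + f(2)·m(2) + f(3)·m(1) = 1 + 1/5·116/125 + 1/5·11/25 + 2/5·1/5 = 846/625
m(5) = F(5) + f(1)·m(4) + f(2)·m(3) + f(3)·m(2) + f(4)·m(1) = 1 + 1/5·846/625 + 1/5·116/125 + 2/5·11/25 + 1/5·1/5 = 5226/3125
m(6) = F(6) + f(1)·m(5) + f(2)·m(4) + f(3)·m(3) + f(4)·m(2) = 1 + 1/5·5226/3125 + 1/5·846/625 + 2/5·116/125 + 1/5·11/25 = 32256/15625
E[N_6] = m(6) = 32256/15625

32256/15625


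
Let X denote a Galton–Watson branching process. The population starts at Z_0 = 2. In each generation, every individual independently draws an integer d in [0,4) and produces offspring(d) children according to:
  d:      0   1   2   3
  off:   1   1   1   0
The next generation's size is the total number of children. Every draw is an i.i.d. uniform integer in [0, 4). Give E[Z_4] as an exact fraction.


81/128

Outcome values over d=0..3: [1, 1, 1, 0]
Σy = 3, Σy² = 3, M = 4
μ = 3/4 = 3/4,  σ² = 3/4 − (3/4)² = 3/16
E[Z_0] = 2
E[Z_1] = 3/4·E[Z_0] = 3/2
E[Z_2] = 3/4·E[Z_1] = 9/8
E[Z_3] = 3/4·E[Z_2] = 27/32
E[Z_4] = 3/4·E[Z_3] = 81/128


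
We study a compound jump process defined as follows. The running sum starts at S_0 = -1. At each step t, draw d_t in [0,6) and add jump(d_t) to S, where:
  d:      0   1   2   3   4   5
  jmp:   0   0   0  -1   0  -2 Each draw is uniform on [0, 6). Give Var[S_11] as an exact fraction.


Outcome values over d=0..5: [0, 0, 0, -1, 0, -2]
Σy = -3, Σy² = 5, M = 6
μ = -3/6 = -1/2,  σ² = 5/6 − (-1/2)² = 7/12
Independent increments: Var[S_11] = 11·σ² = 11·(7/12) = 77/12

77/12


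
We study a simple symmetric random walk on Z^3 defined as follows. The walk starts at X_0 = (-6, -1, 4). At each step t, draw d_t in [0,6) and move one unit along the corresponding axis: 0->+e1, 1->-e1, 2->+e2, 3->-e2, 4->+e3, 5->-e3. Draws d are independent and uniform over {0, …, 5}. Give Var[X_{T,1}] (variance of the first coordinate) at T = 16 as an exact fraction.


16/3

Outcome values over d=0..5: [1, -1, 0, 0, 0, 0]
Σy = 0, Σy² = 2, M = 6
μ = 0/6 = 0,  σ² = 2/6 − (0)² = 1/3
Independent increments: Var[X_16] = 16·σ² = 16·(1/3) = 16/3


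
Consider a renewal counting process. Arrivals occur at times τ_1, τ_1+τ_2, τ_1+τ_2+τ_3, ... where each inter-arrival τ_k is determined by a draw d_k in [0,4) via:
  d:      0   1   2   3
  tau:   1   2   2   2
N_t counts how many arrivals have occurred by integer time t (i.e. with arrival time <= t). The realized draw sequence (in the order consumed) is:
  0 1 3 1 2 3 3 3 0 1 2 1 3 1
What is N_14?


draw d_1=0: τ_1=1, arrival time A_1=1
draw d_2=1: τ_2=2, arrival time A_2=3
draw d_3=3: τ_3=2, arrival time A_3=5
draw d_4=1: τ_4=2, arrival time A_4=7
draw d_5=2: τ_5=2, arrival time A_5=9
draw d_6=3: τ_6=2, arrival time A_6=11
draw d_7=3: τ_7=2, arrival time A_7=13
draw d_8=3: τ_8=2, arrival time A_8=15
draw d_9=0: τ_9=1, arrival time A_9=16
draw d_10=1: τ_10=2, arrival time A_10=18
draw d_11=2: τ_11=2, arrival time A_11=20
draw d_12=1: τ_12=2, arrival time A_12=22
draw d_13=3: τ_13=2, arrival time A_13=24
draw d_14=1: τ_14=2, arrival time A_14=26
N_t over t=0..14: 0:0 1:1 2:1 3:2 4:2 5:3 6:3 7:4 8:4 9:5 10:5 11:6 12:6 13:7 14:7

7


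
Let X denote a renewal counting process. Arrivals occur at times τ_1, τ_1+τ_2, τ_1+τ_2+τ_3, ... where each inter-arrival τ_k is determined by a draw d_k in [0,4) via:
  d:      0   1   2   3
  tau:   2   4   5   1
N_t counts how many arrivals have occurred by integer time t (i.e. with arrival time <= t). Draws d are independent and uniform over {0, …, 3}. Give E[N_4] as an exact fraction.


273/256

Inter-arrival values over d=0..3: [2, 4, 5, 1]
Each d has probability 1/4, so the pmf of τ is: f(1) = 1/4, f(2) = 1/4, f(4) = 1/4, f(5) = 1/4
Renewal equation for m(n) = E[N_n]: condition on τ_1 = k (if k <= n, one arrival plus a fresh copy on the remaining n−k steps): m(n) = F(n) + Σ_{k<=n} f(k)·m(n−k), where F(n) = P(τ <= n) and m(0) = 0
m(1) = F(1) = 1/4
m(2) = F(2) + f(1)·m(1) = 1/2 + 1/4·1/4 = 9/16
m(3) = F(3) + f(1)·m(2) + f(2)·m(1) = 1/2 + 1/4·9/16 + 1/4·1/4 = 45/64
m(4) = F(4) + f(1)·m(3) + f(2)·m(2) = 3/4 + 1/4·45/64 + 1/4·9/16 = 273/256
E[N_4] = m(4) = 273/256


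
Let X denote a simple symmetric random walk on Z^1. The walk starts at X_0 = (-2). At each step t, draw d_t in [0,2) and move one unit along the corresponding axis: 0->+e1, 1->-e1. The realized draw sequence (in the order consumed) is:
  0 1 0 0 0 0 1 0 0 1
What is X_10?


t=0: X=(-2), d=0 → +e1, X_1=(-1)
t=1: X=(-1), d=1 → -e1, X_2=(-2)
t=2: X=(-2), d=0 → +e1, X_3=(-1)
t=3: X=(-1), d=0 → +e1, X_4=(0)
t=4: X=(0), d=0 → +e1, X_5=(1)
t=5: X=(1), d=0 → +e1, X_6=(2)
t=6: X=(2), d=1 → -e1, X_7=(1)
t=7: X=(1), d=0 → +e1, X_8=(2)
t=8: X=(2), d=0 → +e1, X_9=(3)
t=9: X=(3), d=1 → -e1, X_10=(2)

(2)


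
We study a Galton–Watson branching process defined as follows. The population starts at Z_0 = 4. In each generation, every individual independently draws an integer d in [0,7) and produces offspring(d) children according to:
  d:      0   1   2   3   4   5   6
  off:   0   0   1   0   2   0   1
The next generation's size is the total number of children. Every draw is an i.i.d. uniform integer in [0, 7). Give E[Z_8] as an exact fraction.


Outcome values over d=0..6: [0, 0, 1, 0, 2, 0, 1]
Σy = 4, Σy² = 6, M = 7
μ = 4/7 = 4/7,  σ² = 6/7 − (4/7)² = 26/49
E[Z_0] = 4
E[Z_1] = 4/7·E[Z_0] = 16/7
E[Z_2] = 4/7·E[Z_1] = 64/49
E[Z_3] = 4/7·E[Z_2] = 256/343
E[Z_4] = 4/7·E[Z_3] = 1024/2401
E[Z_5] = 4/7·E[Z_4] = 4096/16807
E[Z_6] = 4/7·E[Z_5] = 16384/117649
E[Z_7] = 4/7·E[Z_6] = 65536/823543
E[Z_8] = 4/7·E[Z_7] = 262144/5764801

262144/5764801


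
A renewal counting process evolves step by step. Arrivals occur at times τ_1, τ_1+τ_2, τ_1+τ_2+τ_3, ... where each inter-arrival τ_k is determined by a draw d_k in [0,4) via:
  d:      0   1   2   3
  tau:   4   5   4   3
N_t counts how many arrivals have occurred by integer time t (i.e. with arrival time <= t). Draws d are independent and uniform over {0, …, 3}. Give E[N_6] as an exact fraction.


17/16

Inter-arrival values over d=0..3: [4, 5, 4, 3]
Each d has probability 1/4, so the pmf of τ is: f(3) = 1/4, f(4) = 1/2, f(5) = 1/4
Renewal equation for m(n) = E[N_n]: condition on τ_1 = k (if k <= n, one arrival plus a fresh copy on the remaining n−k steps): m(n) = F(n) + Σ_{k<=n} f(k)·m(n−k), where F(n) = P(τ <= n) and m(0) = 0
m(1) = F(1) = 0
m(2) = F(2) = 0
m(3) = F(3) = 1/4
m(4) = F(4) = 3/4
m(5) = F(5) = 1
m(6) = F(6) + f(3)·m(3) = 1 + 1/4·1/4 = 17/16
E[N_6] = m(6) = 17/16


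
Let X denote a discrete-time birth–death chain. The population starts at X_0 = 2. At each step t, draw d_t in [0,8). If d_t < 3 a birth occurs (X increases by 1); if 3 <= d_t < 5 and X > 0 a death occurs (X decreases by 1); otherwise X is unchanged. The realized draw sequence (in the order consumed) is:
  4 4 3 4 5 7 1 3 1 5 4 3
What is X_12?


0

t=0: X=2, d=4 → death, X_1=1
t=1: X=1, d=4 → death, X_2=0
t=2: X=0, d=3 → hold, X_3=0
t=3: X=0, d=4 → hold, X_4=0
t=4: X=0, d=5 → hold, X_5=0
t=5: X=0, d=7 → hold, X_6=0
t=6: X=0, d=1 → birth, X_7=1
t=7: X=1, d=3 → death, X_8=0
t=8: X=0, d=1 → birth, X_9=1
t=9: X=1, d=5 → hold, X_10=1
t=10: X=1, d=4 → death, X_11=0
t=11: X=0, d=3 → hold, X_12=0


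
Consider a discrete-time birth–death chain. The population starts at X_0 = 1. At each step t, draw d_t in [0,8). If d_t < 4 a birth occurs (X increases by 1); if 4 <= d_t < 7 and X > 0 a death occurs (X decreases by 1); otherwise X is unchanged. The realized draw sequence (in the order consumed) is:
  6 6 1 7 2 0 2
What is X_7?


4

t=0: X=1, d=6 → death, X_1=0
t=1: X=0, d=6 → hold, X_2=0
t=2: X=0, d=1 → birth, X_3=1
t=3: X=1, d=7 → hold, X_4=1
t=4: X=1, d=2 → birth, X_5=2
t=5: X=2, d=0 → birth, X_6=3
t=6: X=3, d=2 → birth, X_7=4


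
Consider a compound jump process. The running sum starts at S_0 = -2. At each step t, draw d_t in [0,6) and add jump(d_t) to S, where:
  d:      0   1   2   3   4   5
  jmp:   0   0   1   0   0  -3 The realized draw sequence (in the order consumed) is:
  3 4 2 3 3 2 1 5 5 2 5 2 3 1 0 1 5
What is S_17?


t=0: S=-2, d=3, jump=0, S_1=-2
t=1: S=-2, d=4, jump=0, S_2=-2
t=2: S=-2, d=2, jump=1, S_3=-1
t=3: S=-1, d=3, jump=0, S_4=-1
t=4: S=-1, d=3, jump=0, S_5=-1
t=5: S=-1, d=2, jump=1, S_6=0
t=6: S=0, d=1, jump=0, S_7=0
t=7: S=0, d=5, jump=-3, S_8=-3
t=8: S=-3, d=5, jump=-3, S_9=-6
t=9: S=-6, d=2, jump=1, S_10=-5
t=10: S=-5, d=5, jump=-3, S_11=-8
t=11: S=-8, d=2, jump=1, S_12=-7
t=12: S=-7, d=3, jump=0, S_13=-7
t=13: S=-7, d=1, jump=0, S_14=-7
t=14: S=-7, d=0, jump=0, S_15=-7
t=15: S=-7, d=1, jump=0, S_16=-7
t=16: S=-7, d=5, jump=-3, S_17=-10

-10


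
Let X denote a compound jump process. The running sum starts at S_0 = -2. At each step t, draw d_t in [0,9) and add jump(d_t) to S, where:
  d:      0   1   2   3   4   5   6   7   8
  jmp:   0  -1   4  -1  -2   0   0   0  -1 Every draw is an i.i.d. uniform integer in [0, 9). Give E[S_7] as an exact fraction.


Outcome values over d=0..8: [0, -1, 4, -1, -2, 0, 0, 0, -1]
Σy = -1, Σy² = 23, M = 9
μ = -1/9 = -1/9,  σ² = 23/9 − (-1/9)² = 206/81
E[S_7] = -2 + 7·(-1/9) = -25/9

-25/9
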